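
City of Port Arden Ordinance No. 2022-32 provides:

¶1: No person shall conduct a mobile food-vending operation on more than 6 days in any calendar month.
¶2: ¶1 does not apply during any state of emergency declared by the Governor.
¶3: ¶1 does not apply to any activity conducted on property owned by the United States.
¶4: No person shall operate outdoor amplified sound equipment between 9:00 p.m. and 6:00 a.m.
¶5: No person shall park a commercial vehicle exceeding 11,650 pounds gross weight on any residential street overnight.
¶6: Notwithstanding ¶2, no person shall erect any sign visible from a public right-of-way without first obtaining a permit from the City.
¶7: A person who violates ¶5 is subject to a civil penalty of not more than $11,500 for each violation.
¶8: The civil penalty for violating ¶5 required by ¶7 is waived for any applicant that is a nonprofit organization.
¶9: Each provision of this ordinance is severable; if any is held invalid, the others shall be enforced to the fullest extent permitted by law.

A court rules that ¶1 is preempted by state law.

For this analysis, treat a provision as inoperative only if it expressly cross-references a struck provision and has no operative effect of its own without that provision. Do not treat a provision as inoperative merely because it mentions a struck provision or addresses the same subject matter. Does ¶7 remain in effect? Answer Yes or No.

Yes

¶1 is struck. ¶2 operates only by reference to ¶1, so it falls with ¶1. ¶3 operates only by reference to ¶1, so it falls with ¶1. ¶6 mentions ¶2 but its own obligation stands independently of ¶2, so ¶6 is not affected. Under the severability clause in ¶9, the remaining provisions continue in force. The provisions still in force are ¶4, ¶5, ¶6, ¶7, ¶8, and ¶9. ¶7 is among the surviving provisions, so the answer is yes.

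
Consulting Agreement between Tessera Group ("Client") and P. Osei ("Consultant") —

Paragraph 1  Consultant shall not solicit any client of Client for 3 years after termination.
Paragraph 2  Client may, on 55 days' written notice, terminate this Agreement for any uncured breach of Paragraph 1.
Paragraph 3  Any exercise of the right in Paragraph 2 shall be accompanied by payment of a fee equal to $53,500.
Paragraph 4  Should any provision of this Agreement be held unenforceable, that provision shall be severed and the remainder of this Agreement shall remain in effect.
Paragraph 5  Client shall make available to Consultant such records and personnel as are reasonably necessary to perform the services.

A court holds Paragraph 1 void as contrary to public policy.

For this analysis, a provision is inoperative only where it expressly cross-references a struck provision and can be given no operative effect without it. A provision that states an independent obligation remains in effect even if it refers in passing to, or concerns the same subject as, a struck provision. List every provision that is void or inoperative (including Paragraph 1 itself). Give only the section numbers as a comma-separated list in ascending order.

1, 2, 3

Paragraph 1 is struck. Paragraph 2 merely fixes the termination right for breach of Paragraph 1; with Paragraph 1 gone it has nothing to operate on and falls away. Paragraph 3 operates only by reference to Paragraph 2, so it falls with Paragraph 2. Paragraph 4 is a severability clause and preserves every provision that can still be given independent effect. The provisions still in force are Paragraph 4 and Paragraph 5.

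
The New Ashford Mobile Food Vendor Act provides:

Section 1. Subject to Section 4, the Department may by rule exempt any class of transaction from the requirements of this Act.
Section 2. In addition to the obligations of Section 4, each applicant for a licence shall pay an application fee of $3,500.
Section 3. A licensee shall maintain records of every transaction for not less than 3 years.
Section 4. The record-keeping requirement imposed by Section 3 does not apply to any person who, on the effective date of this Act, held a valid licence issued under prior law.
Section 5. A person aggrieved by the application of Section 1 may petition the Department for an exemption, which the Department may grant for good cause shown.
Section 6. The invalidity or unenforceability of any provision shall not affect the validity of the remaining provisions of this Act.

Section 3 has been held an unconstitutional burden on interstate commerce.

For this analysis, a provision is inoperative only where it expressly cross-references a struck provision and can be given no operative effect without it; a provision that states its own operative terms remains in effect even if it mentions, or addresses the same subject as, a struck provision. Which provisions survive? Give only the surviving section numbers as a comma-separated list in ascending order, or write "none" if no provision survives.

Section 3 is struck. Section 4 has no operative effect of its own apart from Section 3 and is therefore inoperative. Although Section 1 refers to Section 4, its operative terms do not depend on Section 4, so it remains in effect. Although Section 2 refers to Section 4, its operative terms do not depend on Section 4, so it remains in effect. Under the severability clause in Section 6, the remaining provisions continue in force. Section 1, Section 2, Section 5, and Section 6 remain in effect.

1, 2, 5, 6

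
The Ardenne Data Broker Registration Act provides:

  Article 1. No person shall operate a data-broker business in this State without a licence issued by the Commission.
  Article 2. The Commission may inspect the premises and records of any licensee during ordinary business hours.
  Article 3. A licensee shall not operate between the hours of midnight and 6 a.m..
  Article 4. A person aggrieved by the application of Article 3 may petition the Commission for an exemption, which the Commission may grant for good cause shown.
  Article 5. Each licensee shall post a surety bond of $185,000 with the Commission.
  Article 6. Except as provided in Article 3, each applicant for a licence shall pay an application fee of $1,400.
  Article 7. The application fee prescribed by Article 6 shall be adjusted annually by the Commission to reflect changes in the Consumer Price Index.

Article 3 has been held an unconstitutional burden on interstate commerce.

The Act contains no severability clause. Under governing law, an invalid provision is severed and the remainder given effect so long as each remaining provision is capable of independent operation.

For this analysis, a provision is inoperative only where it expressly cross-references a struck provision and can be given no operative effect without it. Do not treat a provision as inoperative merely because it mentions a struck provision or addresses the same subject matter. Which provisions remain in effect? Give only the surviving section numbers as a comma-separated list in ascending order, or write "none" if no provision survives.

Article 3 is struck. Article 4 merely fixes the exemption procedure for Article 3; with Article 3 gone it has nothing to operate on and falls away. Although Article 6 refers to Article 3, its operative terms do not depend on Article 3, so it remains in effect. Under the stated default rule, only provisions that cannot operate independently fall away; the rest are enforced. Article 1, Article 2, Article 5, Article 6, and Article 7 remain in effect.

1, 2, 5, 6, 7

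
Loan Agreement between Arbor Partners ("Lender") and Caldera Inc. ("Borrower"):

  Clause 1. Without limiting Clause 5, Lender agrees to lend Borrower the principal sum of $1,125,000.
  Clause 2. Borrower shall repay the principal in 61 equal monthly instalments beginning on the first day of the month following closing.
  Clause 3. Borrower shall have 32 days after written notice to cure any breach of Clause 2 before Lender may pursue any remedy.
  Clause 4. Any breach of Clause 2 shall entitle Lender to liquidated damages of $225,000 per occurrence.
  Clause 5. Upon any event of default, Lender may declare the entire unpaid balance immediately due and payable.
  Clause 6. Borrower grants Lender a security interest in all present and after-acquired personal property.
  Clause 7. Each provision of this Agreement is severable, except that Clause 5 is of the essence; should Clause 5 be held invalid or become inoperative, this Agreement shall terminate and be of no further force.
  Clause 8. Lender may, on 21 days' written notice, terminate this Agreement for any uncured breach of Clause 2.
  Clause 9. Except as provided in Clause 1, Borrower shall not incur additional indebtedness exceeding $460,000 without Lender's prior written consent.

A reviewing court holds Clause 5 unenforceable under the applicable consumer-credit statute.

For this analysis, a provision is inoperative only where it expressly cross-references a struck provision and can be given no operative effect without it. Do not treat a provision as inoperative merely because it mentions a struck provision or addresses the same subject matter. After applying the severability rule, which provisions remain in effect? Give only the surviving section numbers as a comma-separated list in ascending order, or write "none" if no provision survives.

Clause 5 is struck. Nothing else in the Agreement is defined by reference to Clause 5. Clause 7 makes Clause 5 an essential term, and Clause 5 is the provision held invalid; under Clause 7, the entire Agreement is therefore void. No provision of the Agreement survives.

none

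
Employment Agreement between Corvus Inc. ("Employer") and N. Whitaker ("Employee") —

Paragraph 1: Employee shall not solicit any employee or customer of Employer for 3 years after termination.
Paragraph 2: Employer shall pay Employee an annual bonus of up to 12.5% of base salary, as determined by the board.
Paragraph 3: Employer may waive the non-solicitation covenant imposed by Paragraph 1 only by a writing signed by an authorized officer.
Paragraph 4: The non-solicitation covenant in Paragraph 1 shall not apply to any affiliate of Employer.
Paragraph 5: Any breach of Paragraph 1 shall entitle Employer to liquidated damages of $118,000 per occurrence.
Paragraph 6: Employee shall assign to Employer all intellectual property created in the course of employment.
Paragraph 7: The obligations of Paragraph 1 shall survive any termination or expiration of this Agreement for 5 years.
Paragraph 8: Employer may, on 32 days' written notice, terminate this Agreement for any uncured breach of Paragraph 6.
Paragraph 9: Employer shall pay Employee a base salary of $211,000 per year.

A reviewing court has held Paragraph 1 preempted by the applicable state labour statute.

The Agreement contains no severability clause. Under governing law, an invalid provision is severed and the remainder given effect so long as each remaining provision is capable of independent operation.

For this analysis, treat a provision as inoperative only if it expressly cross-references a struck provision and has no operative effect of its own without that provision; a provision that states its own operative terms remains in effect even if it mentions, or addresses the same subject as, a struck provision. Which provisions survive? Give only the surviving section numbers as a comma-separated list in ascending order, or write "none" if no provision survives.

2, 6, 8, 9

Paragraph 1 is struck. Paragraph 3 merely fixes the waiver condition for Paragraph 1; with Paragraph 1 gone it has nothing to operate on and falls away. Paragraph 4 does nothing except set the carve-out from the non-solicitation covenant by reference to Paragraph 1; with Paragraph 1 gone it has no independent effect and is inoperative. Paragraph 5 has no operative effect of its own apart from Paragraph 1 and is therefore inoperative. Paragraph 7 merely fixes the survival period for Paragraph 1; with Paragraph 1 gone it has nothing to operate on and falls away. With no severability clause, the stated default rule severs what cannot stand and enforces each remaining provision that can operate on its own. The provisions still in force are Paragraph 2, Paragraph 6, Paragraph 8, and Paragraph 9.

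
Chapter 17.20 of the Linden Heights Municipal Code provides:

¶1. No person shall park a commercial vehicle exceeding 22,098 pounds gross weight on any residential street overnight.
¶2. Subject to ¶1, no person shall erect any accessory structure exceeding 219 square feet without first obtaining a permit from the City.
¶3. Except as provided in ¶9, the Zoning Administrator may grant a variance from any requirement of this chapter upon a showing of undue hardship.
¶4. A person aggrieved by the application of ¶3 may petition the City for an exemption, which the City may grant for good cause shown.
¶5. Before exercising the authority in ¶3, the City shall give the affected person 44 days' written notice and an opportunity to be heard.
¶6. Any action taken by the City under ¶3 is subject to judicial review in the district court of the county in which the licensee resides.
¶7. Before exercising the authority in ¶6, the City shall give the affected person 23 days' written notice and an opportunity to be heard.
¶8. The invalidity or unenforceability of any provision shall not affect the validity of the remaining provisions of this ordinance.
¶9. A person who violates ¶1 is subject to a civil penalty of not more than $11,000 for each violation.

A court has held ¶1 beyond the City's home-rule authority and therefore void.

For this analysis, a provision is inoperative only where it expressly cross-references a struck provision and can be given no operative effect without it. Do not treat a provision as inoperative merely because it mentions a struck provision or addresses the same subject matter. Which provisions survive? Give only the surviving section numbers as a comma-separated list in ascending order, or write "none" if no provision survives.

¶1 is struck. ¶9 operates only by reference to ¶1, so it falls with ¶1. ¶3 mentions ¶9 but its own obligation stands independently of ¶9, so ¶3 is not affected. ¶2 mentions ¶1 but its own obligation stands independently of ¶1, so ¶2 is not affected. ¶8 is a severability clause and preserves every provision that can still be given independent effect. That leaves ¶2, ¶3, ¶4, ¶5, ¶6, ¶7, and ¶8 in effect.

2, 3, 4, 5, 6, 7, 8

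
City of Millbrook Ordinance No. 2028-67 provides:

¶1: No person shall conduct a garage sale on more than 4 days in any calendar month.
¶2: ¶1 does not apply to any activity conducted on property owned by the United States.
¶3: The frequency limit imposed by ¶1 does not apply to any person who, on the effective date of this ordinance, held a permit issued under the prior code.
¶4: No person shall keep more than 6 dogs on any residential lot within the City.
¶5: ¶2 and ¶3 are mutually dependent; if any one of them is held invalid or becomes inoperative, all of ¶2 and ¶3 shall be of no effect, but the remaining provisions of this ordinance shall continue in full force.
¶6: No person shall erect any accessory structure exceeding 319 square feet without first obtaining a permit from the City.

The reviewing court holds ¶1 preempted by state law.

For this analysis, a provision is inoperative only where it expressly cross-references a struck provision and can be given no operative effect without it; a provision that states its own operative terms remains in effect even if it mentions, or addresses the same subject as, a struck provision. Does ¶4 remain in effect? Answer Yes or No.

¶1 is struck. ¶2 operates only by reference to ¶1, so it falls with ¶1. ¶3 merely fixes the grandfather exemption from ¶1; with ¶1 gone it has nothing to operate on and falls away. ¶5 declares ¶2 and ¶3 mutually dependent; since one of them has fallen, all of them are of no effect. The remainder continues in force under ¶5. The provisions still in force are ¶4, ¶5, and ¶6. ¶4 is among the surviving provisions, so the answer is yes.

Yes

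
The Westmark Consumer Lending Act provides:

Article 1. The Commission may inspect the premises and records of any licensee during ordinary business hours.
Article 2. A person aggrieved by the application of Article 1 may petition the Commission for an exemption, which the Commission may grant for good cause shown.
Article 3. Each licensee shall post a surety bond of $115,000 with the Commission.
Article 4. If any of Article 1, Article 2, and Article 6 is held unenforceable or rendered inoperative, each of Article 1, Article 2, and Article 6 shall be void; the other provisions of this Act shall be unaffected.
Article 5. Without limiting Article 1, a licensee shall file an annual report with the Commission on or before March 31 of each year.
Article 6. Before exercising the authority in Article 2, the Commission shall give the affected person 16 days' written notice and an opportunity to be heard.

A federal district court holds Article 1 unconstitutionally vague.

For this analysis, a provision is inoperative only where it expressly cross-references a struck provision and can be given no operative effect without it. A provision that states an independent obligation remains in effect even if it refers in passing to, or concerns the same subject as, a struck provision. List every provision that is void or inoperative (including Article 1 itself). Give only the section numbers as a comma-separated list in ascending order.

1, 2, 6

Article 1 is struck. Article 2 has no operative effect of its own apart from Article 1 and is therefore inoperative. Article 6 has no operative effect of its own apart from Article 2 and is therefore inoperative. Although Article 5 refers to Article 1, its operative terms do not depend on Article 1, so it remains in effect. Article 4 declares Article 1, Article 2, and Article 6 mutually dependent; since one of them has fallen, all of them are of no effect. The remainder continues in force under Article 4. That leaves Article 3, Article 4, and Article 5 in effect.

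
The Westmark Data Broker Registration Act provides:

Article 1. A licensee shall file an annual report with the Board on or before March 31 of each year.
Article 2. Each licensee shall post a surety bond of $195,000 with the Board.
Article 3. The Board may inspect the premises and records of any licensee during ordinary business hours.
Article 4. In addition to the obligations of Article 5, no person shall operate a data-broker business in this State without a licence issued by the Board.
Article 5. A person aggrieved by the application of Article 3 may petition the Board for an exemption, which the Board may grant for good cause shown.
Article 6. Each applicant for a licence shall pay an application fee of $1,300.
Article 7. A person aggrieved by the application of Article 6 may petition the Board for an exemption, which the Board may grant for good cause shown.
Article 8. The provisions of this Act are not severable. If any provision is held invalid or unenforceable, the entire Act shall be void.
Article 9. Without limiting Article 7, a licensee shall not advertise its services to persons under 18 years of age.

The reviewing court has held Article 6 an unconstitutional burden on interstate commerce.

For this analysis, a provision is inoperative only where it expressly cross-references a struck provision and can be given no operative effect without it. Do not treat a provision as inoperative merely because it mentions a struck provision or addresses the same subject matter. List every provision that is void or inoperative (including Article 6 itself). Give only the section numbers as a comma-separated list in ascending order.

1, 2, 3, 4, 5, 6, 7, 8, 9

Article 6 is struck. Article 7 merely fixes the exemption procedure for Article 6; with Article 6 gone it has nothing to operate on and falls away. Article 8 provides that the Act is not severable, so the invalidity of any one provision voids the entire Act. No provision of the Act survives.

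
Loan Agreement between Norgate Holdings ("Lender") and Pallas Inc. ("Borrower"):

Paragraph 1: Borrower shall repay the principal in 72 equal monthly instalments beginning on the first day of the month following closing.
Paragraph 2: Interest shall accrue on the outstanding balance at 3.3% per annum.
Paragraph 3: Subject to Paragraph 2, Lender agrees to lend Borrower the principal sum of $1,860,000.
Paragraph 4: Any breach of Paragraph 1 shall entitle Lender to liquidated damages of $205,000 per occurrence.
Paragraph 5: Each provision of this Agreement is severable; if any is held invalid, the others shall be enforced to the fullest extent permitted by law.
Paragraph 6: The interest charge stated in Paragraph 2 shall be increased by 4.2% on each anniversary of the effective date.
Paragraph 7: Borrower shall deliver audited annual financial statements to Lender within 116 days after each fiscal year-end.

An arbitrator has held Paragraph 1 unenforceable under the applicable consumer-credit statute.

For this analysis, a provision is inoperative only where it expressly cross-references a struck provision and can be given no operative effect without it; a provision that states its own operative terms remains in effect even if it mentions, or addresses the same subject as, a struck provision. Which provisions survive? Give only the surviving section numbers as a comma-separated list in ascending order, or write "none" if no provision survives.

2, 3, 5, 6, 7

Paragraph 1 is struck. Paragraph 4 operates only by reference to Paragraph 1, so it falls with Paragraph 1. Paragraph 5 is a severability clause and preserves every provision that can still be given independent effect. Paragraph 2, Paragraph 3, Paragraph 5, Paragraph 6, and Paragraph 7 remain in effect.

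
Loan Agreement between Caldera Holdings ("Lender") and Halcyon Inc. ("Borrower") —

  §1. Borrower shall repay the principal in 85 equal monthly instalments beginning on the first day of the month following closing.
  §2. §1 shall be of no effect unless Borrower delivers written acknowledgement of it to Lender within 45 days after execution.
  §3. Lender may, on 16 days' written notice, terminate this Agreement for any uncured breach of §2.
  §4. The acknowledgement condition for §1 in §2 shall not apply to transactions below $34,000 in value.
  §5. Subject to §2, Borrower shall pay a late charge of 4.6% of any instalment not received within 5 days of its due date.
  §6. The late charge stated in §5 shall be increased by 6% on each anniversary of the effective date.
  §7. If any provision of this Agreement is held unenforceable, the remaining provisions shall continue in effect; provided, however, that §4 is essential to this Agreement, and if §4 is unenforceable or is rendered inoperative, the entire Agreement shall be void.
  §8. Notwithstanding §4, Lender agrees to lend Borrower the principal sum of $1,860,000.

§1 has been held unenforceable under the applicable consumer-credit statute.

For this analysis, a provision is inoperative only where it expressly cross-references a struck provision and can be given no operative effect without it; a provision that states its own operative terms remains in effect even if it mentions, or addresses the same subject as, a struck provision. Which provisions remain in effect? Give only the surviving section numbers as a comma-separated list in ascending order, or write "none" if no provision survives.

§1 is struck. §2 operates only by reference to §1, so it falls with §1. §3 merely fixes the termination right for breach of §2; with §2 gone it has nothing to operate on and falls away. §4 has no operative effect of its own apart from §2 and is therefore inoperative. §7 makes §4 an essential term, and §4 has been rendered inoperative by the cascade; under §7, the entire Agreement is therefore void. No provision of the Agreement survives.

none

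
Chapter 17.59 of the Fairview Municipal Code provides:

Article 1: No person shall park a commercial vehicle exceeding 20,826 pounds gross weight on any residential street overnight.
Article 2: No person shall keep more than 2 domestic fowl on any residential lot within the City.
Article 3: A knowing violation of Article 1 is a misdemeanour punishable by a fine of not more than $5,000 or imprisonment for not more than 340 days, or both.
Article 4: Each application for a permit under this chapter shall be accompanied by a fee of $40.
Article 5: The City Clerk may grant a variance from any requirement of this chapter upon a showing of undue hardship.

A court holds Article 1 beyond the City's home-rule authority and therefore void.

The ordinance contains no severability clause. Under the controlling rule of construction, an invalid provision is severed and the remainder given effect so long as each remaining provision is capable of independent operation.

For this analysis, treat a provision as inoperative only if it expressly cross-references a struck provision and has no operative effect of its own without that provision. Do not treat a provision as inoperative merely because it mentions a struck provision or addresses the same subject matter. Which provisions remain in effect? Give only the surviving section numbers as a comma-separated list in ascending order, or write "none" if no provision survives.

Article 1 is struck. Article 3 has no operative effect of its own apart from Article 1 and is therefore inoperative. With no severability clause, the stated default rule severs what cannot stand and enforces each remaining provision that can operate on its own. Article 2, Article 4, and Article 5 remain in effect.

2, 4, 5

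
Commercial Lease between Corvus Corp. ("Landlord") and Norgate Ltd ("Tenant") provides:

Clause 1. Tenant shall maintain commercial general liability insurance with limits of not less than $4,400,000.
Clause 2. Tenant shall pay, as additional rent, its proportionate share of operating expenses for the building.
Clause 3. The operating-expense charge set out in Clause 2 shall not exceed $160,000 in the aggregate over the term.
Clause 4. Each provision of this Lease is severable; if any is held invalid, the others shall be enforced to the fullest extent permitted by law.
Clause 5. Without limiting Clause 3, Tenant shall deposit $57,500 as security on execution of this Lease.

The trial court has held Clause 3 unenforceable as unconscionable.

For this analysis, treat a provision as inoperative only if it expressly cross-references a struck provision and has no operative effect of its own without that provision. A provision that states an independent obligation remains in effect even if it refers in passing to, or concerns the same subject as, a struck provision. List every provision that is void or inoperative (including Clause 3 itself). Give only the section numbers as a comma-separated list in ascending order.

Clause 3 is struck. Although Clause 5 refers to Clause 3, its operative terms do not depend on Clause 3, so it remains in effect. Nothing else in the Lease is defined by reference to Clause 3. Under the severability clause in Clause 4, the remaining provisions continue in force. That leaves Clause 1, Clause 2, Clause 4, and Clause 5 in effect.

3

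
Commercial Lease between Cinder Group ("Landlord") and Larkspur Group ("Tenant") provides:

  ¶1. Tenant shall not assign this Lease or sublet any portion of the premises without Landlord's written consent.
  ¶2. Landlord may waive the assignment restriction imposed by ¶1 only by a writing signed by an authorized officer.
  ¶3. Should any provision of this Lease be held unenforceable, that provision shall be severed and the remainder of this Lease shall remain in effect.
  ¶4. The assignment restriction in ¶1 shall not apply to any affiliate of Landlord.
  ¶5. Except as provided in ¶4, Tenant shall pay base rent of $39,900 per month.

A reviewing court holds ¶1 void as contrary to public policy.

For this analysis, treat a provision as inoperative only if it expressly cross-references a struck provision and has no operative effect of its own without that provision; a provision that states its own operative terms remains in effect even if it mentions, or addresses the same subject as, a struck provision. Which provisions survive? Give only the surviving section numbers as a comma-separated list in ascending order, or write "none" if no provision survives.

3, 5

¶1 is struck. ¶2 merely fixes the waiver condition for ¶1; with ¶1 gone it has nothing to operate on and falls away. ¶4 has no operative effect of its own apart from ¶1 and is therefore inoperative. Although ¶5 refers to ¶4, its operative terms do not depend on ¶4, so it remains in effect. ¶3 is a severability clause and preserves every provision that can still be given independent effect. ¶3 and ¶5 remain in effect.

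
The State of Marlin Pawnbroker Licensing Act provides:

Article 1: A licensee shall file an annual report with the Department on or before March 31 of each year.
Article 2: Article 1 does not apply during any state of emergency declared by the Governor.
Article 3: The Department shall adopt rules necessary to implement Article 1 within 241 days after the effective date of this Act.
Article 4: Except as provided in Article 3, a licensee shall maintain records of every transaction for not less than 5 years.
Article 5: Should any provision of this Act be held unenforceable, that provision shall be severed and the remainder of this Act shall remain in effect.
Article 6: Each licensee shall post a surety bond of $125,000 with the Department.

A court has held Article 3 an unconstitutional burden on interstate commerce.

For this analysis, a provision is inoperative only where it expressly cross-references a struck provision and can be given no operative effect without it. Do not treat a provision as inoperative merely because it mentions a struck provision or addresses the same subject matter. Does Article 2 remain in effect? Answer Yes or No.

Yes

Article 3 is struck. Article 4 mentions Article 3 but its own obligation stands independently of Article 3, so Article 4 is not affected. No other provision's operative terms depend on Article 3. Article 5 is a severability clause and preserves every provision that can still be given independent effect. Article 1, Article 2, Article 4, Article 5, and Article 6 remain in effect. Article 2 is among the surviving provisions, so the answer is yes.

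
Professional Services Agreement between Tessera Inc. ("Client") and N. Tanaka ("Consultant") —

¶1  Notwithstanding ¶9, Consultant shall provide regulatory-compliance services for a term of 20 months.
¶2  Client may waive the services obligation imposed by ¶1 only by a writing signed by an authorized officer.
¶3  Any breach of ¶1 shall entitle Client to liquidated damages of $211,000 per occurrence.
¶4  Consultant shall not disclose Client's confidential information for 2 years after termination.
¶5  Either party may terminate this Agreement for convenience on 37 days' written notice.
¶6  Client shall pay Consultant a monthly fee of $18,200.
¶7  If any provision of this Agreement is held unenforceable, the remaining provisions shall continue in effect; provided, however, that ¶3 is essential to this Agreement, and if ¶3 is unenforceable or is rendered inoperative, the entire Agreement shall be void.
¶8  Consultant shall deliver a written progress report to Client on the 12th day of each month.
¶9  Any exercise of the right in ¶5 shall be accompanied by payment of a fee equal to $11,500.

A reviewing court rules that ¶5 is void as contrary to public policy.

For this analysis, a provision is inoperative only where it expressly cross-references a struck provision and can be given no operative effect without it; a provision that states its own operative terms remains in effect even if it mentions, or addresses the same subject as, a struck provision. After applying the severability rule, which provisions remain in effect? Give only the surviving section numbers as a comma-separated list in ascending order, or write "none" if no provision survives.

1, 2, 3, 4, 6, 7, 8

¶5 is struck. ¶9 merely fixes the exercise fee for ¶5; with ¶5 gone it has nothing to operate on and falls away. Although ¶1 refers to ¶9, its operative terms do not depend on ¶9, so it remains in effect. ¶7 makes ¶3 an essential term, but ¶3 is unaffected, so the severability proviso in ¶7 preserves the remaining provisions. That leaves ¶1, ¶2, ¶3, ¶4, ¶6, ¶7, and ¶8 in effect.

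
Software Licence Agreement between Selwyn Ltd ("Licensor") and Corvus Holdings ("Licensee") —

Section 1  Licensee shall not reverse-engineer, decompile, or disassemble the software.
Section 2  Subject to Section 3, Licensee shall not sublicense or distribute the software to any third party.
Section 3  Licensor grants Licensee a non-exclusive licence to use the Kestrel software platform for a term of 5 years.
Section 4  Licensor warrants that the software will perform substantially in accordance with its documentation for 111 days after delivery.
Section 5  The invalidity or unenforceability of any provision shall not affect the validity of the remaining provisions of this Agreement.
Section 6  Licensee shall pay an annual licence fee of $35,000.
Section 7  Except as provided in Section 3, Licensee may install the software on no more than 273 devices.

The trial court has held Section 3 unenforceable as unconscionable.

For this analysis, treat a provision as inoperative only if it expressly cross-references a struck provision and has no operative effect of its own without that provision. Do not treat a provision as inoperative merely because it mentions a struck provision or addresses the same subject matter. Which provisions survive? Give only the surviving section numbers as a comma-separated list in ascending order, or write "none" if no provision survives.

Section 3 is struck. Although Section 7 refers to Section 3, its operative terms do not depend on Section 3, so it remains in effect. Although Section 2 refers to Section 3, its operative terms do not depend on Section 3, so it remains in effect. Nothing else in the Agreement is defined by reference to Section 3. Under the severability clause in Section 5, the remaining provisions continue in force. The provisions still in force are Section 1, Section 2, Section 4, Section 5, Section 6, and Section 7.

1, 2, 4, 5, 6, 7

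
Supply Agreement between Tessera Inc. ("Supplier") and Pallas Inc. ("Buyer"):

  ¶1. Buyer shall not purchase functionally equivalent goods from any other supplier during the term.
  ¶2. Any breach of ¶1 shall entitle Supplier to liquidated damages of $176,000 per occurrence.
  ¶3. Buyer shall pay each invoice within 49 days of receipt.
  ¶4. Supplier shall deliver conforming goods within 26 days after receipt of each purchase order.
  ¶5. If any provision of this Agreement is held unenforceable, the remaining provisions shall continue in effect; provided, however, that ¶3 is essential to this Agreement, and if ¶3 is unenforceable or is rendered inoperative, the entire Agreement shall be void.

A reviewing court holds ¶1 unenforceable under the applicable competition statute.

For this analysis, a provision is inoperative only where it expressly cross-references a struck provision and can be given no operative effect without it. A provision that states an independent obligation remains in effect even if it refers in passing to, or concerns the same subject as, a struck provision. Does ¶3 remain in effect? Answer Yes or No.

Yes

¶1 is struck. ¶2 operates only by reference to ¶1, so it falls with ¶1. ¶5 makes ¶3 an essential term, but ¶3 is unaffected, so the severability proviso in ¶5 preserves the remaining provisions. That leaves ¶3, ¶4, and ¶5 in effect. ¶3 is among the surviving provisions, so the answer is yes.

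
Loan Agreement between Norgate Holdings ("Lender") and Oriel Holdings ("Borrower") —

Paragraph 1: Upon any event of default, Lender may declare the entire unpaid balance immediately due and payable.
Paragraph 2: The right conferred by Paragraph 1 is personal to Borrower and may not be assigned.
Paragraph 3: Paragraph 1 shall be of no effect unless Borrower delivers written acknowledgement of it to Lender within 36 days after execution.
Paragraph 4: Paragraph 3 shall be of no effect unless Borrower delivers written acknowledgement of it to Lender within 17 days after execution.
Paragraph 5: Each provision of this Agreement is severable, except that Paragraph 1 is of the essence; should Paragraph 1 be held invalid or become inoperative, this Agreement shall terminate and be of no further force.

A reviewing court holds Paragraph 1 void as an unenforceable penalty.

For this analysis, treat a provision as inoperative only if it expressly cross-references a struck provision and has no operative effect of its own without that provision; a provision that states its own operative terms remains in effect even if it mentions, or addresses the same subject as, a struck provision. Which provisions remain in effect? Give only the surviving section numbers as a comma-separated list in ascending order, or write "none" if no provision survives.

none

Paragraph 1 is struck. Paragraph 2 merely fixes the non-assignment of Paragraph 1; with Paragraph 1 gone it has nothing to operate on and falls away. Paragraph 3 operates only by reference to Paragraph 1, so it falls with Paragraph 1. Paragraph 4 has no operative effect of its own apart from Paragraph 3 and is therefore inoperative. Paragraph 5 makes Paragraph 1 an essential term, and Paragraph 1 is the provision held invalid; under Paragraph 5, the entire Agreement is therefore void. No provision of the Agreement survives.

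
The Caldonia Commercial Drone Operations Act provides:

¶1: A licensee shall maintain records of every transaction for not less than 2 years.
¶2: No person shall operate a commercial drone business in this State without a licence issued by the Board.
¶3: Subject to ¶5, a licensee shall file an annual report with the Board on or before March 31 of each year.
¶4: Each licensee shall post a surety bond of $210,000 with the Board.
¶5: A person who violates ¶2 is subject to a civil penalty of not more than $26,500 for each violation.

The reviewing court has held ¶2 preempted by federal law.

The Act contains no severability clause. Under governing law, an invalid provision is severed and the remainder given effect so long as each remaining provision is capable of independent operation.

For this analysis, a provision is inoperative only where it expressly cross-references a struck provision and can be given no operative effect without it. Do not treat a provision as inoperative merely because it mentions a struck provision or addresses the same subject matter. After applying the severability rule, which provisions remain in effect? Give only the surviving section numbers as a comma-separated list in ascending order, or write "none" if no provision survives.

1, 3, 4

¶2 is struck. ¶5 merely fixes the civil penalty for violating ¶2; with ¶2 gone it has nothing to operate on and falls away. Although ¶3 refers to ¶5, its operative terms do not depend on ¶5, so it remains in effect. Under the stated default rule, only provisions that cannot operate independently fall away; the rest are enforced. That leaves ¶1, ¶3, and ¶4 in effect.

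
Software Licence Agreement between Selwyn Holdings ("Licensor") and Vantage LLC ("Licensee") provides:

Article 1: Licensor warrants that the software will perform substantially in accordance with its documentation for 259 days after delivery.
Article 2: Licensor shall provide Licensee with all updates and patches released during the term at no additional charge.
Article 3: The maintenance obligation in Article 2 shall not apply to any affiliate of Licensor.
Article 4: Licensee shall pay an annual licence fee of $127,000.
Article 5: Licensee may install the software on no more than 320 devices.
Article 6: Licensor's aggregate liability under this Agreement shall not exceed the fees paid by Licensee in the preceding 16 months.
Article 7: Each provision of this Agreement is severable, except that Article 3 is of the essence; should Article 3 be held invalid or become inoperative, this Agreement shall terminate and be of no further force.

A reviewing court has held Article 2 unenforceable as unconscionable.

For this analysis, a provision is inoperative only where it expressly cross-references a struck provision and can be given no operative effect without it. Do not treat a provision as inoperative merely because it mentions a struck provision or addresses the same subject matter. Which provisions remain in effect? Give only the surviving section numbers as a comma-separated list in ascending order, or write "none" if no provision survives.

Article 2 is struck. Article 3 operates only by reference to Article 2, so it falls with Article 2. Article 7 makes Article 3 an essential term, and Article 3 has been rendered inoperative by the cascade; under Article 7, the entire Agreement is therefore void. No provision of the Agreement survives.

none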